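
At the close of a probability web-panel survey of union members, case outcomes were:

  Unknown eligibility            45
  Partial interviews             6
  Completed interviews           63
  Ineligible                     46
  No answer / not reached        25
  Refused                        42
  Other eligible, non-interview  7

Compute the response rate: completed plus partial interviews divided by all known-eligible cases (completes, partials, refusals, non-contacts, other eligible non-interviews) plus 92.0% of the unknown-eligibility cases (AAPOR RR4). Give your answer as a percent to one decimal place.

Num = 63 + 6 = 69
Determined eligible = 63 + 6 + 42 + 25 + 7 = 143
Estimated eligible among unknowns = 0.9200 × 45 = 41.40
Denominator = 143 + 41.40 = 184.40
RR4 = 69 / 184.40 = 0.3742

37.4%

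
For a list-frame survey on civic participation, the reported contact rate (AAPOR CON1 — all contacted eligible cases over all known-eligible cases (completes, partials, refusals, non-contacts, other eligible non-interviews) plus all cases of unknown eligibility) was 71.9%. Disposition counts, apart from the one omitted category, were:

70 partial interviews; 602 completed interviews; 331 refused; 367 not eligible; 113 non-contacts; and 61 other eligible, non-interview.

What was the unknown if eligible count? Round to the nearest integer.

Num = 602 + 70 + 331 + 61 = 1064
CON1 = 1064 / D = 0.719
D = 1064 / 0.719 = 1479.8
Other denominator terms total 1177
unknown if eligible = 1479.8 − 1177 ≈ 303

303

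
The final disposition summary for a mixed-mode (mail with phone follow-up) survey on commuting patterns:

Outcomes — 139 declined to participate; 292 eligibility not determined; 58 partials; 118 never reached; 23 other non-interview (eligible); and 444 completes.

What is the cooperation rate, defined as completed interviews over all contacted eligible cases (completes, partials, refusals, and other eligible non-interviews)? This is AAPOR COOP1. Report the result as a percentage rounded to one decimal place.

66.9%

Numerator → 444
Denominator → 444 + 58 + 139 + 23 = 664
COOP1 = 444 / 664 = 0.6687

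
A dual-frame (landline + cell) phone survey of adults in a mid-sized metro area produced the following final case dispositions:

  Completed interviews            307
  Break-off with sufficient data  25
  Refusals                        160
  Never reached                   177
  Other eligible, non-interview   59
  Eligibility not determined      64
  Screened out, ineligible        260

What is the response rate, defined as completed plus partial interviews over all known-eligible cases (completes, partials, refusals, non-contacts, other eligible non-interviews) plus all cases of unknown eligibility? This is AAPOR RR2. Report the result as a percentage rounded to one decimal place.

Num → 307 + 25 = 332
Denominator → 307 + 25 + 160 + 177 + 59 + 64 = 792
RR2 = 332 / 792 = 0.4192

41.9%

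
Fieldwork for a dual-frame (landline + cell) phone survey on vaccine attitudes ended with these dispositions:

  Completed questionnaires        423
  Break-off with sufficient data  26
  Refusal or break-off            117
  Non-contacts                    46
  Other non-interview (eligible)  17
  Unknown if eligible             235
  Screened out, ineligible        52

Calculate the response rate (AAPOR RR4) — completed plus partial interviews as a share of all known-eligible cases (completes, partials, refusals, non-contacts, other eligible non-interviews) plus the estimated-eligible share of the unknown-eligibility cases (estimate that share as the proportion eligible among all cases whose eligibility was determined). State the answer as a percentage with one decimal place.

Numerator: 423 + 26 = 449
Known eligible: 423 + 26 + 117 + 46 + 17 = 629
e = 629 / (629 + 52) = 629 / 681 = 0.9236
Eligible share of unknowns: 0.9236 × 235 = 217.05
Base: 629 + 217.05 = 846.05
RR4 = 449 / 846.05 = 0.5307

53.1%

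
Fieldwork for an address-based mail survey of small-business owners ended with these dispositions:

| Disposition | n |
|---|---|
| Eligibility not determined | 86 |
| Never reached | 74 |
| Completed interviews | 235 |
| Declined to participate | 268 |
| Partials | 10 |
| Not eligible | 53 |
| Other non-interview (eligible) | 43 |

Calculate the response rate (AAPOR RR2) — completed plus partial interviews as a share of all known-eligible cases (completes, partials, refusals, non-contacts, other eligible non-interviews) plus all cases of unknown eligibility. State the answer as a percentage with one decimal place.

Numerator = 235 + 10 = 245
Base = 235 + 10 + 268 + 74 + 43 + 86 = 716
RR2 = 245 / 716 = 0.3422

34.2%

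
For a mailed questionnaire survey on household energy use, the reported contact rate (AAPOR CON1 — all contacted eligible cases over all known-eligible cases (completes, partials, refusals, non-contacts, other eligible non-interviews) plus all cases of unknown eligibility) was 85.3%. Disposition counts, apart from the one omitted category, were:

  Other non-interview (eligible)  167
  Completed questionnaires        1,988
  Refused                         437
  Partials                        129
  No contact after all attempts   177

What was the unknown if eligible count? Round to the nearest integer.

Top: 1988 + 129 + 437 + 167 = 2721
CON1 = 2721 / D = 0.853
D = 2721 / 0.853 = 3189.9
Rest of base = 2898
unknown if eligible = 3189.9 − 2898 ≈ 292

292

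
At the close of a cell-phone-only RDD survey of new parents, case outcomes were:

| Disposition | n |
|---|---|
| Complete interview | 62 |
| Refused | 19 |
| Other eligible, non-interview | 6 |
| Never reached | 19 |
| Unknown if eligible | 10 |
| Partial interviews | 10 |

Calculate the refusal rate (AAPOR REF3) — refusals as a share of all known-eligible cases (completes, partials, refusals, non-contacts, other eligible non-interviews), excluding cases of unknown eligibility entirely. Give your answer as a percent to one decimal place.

Numerator = 19
Base = 62 + 10 + 19 + 19 + 6 = 116
REF3 = 19 / 116 = 0.1638

16.4%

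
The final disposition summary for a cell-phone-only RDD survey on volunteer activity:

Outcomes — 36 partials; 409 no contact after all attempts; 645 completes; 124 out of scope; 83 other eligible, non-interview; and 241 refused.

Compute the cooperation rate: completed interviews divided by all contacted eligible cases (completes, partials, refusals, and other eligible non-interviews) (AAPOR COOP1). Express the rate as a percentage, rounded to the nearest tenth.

64.2%

Top → 645
Base → 645 + 36 + 241 + 83 = 1005
COOP1 = 645 / 1005 = 0.6418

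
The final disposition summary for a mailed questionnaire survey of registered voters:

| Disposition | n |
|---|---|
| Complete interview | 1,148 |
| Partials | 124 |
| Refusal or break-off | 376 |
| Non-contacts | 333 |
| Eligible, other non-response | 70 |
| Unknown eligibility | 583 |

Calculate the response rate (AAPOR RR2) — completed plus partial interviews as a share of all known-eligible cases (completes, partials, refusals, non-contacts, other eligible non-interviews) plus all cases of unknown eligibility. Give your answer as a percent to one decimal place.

Top = 1148 + 124 = 1272
Base = 1148 + 124 + 376 + 333 + 70 + 583 = 2634
RR2 = 1272 / 2634 = 0.4829

48.3%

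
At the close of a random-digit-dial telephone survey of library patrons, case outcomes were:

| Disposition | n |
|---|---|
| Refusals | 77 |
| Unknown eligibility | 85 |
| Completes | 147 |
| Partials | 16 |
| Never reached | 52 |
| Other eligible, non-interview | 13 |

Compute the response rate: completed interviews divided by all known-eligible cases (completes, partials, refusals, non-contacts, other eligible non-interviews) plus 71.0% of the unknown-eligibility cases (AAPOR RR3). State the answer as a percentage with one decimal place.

40.2%

Num = 147
Eligible (known) = 147 + 16 + 77 + 52 + 13 = 305
Eligible share of unknowns = 0.7100 × 85 = 60.35
Denom = 305 + 60.35 = 365.35
RR3 = 147 / 365.35 = 0.4024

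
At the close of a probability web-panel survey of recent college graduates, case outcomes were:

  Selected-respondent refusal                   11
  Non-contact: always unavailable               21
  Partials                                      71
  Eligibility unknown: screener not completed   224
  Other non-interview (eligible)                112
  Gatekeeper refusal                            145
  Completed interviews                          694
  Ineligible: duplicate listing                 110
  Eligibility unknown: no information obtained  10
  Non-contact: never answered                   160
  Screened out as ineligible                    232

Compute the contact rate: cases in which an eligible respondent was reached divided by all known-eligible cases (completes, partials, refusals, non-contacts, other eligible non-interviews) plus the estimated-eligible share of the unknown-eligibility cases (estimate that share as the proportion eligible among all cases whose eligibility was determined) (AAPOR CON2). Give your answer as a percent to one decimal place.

Refusals = 145 + 11 = 156
No answer / not reached = 160 + 21 = 181
Eligibility not determined = 224 + 10 = 234
Screened out, ineligible = 232 + 110 = 342
Top → 694 + 71 + 156 + 112 = 1033
Known eligible → 694 + 71 + 156 + 181 + 112 = 1214
e = 1214 / (1214 + 342) = 1214 / 1556 = 0.7802
Estimated eligible among unknowns → 0.7802 × 234 = 182.57
Denom → 1214 + 182.57 = 1396.57
CON2 = 1033 / 1396.57 = 0.7397

74.0%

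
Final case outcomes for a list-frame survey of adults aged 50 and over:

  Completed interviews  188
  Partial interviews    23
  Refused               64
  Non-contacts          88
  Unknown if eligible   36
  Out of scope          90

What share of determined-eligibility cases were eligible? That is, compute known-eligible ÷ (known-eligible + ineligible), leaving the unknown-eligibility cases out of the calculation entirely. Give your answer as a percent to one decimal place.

Eligible (known) → 188 + 23 + 64 + 88 = 363
e = 363 / (363 + 90) = 363 / 453 = 0.8013

80.1%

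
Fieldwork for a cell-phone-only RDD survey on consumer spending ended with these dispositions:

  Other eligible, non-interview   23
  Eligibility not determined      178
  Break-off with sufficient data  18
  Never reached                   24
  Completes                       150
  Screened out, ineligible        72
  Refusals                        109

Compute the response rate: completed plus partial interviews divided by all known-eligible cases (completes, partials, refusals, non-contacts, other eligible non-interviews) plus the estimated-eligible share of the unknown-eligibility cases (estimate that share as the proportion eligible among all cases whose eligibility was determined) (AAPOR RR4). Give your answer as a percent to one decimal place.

Numerator: 150 + 18 = 168
Known eligible: 150 + 18 + 109 + 24 + 23 = 324
e = 324 / (324 + 72) = 324 / 396 = 0.8182
Estimated eligible among unknowns: 0.8182 × 178 = 145.64
Denom: 324 + 145.64 = 469.64
RR4 = 168 / 469.64 = 0.3577

35.8%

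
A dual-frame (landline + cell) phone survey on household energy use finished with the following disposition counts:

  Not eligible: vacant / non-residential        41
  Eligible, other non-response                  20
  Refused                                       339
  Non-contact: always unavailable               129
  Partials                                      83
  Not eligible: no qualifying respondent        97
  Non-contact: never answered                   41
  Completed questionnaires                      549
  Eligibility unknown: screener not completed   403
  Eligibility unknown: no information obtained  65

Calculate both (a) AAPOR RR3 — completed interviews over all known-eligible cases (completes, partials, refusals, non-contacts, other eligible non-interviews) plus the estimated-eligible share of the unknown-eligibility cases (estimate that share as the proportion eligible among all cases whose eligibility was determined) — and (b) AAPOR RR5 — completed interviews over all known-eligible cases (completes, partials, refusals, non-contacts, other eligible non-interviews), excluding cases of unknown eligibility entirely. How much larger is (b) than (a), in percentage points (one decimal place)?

12.5

Non-contacts = 41 + 129 = 170
Unknown eligibility = 403 + 65 = 468
Ineligible = 97 + 41 = 138
Numerator: 549
Determined eligible: 549 + 83 + 339 + 170 + 20 = 1161
e = 1161 / (1161 + 138) = 1161 / 1299 = 0.8938
Estimated eligible among unknowns: 0.8938 × 468 = 418.30
Denominator: 1161 + 418.30 = 1579.30
RR3 = 549 / 1579.30 = 0.3476
Denominator: 549 + 83 + 339 + 170 + 20 = 1161
RR5 = 549 / 1161 = 0.4729
Difference = 47.29 − 34.76 = 12.53 percentage points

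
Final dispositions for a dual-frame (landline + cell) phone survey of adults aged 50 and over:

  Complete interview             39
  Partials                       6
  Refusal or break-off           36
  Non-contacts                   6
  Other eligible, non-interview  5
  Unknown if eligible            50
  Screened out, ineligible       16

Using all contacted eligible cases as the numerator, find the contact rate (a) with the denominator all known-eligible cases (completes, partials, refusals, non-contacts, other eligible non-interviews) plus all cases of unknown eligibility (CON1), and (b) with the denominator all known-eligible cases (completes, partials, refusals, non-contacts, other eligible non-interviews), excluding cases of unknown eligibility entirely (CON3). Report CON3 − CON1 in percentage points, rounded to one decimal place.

Top = 39 + 6 + 36 + 5 = 86
Base = 39 + 6 + 36 + 6 + 5 + 50 = 142
CON1 = 86 / 142 = 0.6056
Base = 39 + 6 + 36 + 6 + 5 = 92
CON3 = 86 / 92 = 0.9348
Difference = 93.48 − 60.56 = 32.92 percentage points

32.9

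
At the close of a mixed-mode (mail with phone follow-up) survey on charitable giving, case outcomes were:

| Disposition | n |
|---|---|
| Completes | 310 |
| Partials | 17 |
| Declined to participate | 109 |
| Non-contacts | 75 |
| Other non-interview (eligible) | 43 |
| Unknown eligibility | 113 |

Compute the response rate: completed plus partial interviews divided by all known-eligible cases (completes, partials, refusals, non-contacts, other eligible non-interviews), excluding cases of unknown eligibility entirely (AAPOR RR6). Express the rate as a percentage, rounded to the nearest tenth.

Num → 310 + 17 = 327
Denominator → 310 + 17 + 109 + 75 + 43 = 554
RR6 = 327 / 554 = 0.5903

59.0%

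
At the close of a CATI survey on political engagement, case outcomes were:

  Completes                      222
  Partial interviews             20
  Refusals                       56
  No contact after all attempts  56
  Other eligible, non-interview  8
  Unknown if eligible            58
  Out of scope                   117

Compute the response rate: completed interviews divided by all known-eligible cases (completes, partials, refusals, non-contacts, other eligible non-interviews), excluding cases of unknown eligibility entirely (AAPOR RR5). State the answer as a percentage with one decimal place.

61.3%

Top → 222
Base → 222 + 20 + 56 + 56 + 8 = 362
RR5 = 222 / 362 = 0.6133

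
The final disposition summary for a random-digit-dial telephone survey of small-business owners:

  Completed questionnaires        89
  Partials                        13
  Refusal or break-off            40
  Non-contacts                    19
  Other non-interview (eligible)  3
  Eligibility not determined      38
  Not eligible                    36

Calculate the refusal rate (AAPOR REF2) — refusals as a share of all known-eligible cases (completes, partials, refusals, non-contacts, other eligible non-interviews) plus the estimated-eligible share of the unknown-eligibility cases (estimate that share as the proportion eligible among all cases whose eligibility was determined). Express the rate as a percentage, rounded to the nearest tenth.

Top → 40
Eligible (known) → 89 + 13 + 40 + 19 + 3 = 164
e = 164 / (164 + 36) = 164 / 200 = 0.8200
Eligible share of unknowns → 0.8200 × 38 = 31.16
Denom → 164 + 31.16 = 195.16
REF2 = 40 / 195.16 = 0.2050

20.5%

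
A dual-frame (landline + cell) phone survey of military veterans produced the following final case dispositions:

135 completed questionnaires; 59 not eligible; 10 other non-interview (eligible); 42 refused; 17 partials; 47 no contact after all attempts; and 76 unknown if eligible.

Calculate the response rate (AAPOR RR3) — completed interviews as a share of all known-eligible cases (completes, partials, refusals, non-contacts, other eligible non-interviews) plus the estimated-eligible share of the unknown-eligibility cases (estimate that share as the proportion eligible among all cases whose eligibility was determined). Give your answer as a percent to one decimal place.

43.2%

Top: 135
Determined eligible: 135 + 17 + 42 + 47 + 10 = 251
e = 251 / (251 + 59) = 251 / 310 = 0.8097
e × U: 0.8097 × 76 = 61.54
Base: 251 + 61.54 = 312.54
RR3 = 135 / 312.54 = 0.4319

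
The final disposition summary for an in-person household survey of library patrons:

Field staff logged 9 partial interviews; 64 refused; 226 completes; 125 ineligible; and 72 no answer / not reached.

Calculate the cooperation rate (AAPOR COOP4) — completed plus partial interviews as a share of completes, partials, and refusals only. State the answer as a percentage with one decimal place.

Top: 226 + 9 = 235
Base: 226 + 9 + 64 = 299
COOP4 = 235 / 299 = 0.7860

78.6%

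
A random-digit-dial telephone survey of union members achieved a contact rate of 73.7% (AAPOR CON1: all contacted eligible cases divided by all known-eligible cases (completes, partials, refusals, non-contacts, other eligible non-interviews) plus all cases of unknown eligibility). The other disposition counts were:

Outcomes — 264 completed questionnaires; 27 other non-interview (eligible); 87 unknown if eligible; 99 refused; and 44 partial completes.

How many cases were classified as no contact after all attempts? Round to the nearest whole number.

68

Top = 264 + 44 + 99 + 27 = 434
CON1 = 434 / D = 0.737
D = 434 / 0.737 = 588.9
Remaining denominator categories sum to 521
no contact after all attempts = 588.9 − 521 ≈ 68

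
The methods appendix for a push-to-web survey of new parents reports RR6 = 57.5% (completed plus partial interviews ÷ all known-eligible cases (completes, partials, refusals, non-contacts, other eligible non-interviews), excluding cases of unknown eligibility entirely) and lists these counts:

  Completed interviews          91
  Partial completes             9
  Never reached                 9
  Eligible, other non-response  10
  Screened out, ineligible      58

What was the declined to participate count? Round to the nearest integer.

55

Top: 91 + 9 = 100
RR6 = 100 / D = 0.575
D = 100 / 0.575 = 173.9
Rest of base = 119
declined to participate = 173.9 − 119 ≈ 55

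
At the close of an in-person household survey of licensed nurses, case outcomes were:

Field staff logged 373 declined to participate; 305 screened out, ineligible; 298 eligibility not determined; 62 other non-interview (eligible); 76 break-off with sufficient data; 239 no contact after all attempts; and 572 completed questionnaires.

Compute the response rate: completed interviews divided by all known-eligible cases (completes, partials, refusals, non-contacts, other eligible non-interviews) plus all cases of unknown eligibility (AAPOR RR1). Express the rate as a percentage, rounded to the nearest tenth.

Num: 572
Denom: 572 + 76 + 373 + 239 + 62 + 298 = 1620
RR1 = 572 / 1620 = 0.3531

35.3%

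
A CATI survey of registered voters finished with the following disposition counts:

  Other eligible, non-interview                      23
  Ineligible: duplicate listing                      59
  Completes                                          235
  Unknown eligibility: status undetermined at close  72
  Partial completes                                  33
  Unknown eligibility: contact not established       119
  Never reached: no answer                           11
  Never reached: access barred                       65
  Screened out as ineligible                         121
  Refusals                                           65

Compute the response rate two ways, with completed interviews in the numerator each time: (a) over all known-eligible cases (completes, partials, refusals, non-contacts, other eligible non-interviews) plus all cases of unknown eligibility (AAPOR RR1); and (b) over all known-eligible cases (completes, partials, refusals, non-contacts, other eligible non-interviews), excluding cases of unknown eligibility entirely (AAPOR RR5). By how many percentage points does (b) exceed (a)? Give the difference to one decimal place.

16.7

Non-contacts = 11 + 65 = 76
Undetermined eligibility = 119 + 72 = 191
Ineligible = 121 + 59 = 180
Top → 235
Denom → 235 + 33 + 65 + 76 + 23 + 191 = 623
RR1 = 235 / 623 = 0.3772
Denom → 235 + 33 + 65 + 76 + 23 = 432
RR5 = 235 / 432 = 0.5440
Difference = 54.40 − 37.72 = 16.68 percentage points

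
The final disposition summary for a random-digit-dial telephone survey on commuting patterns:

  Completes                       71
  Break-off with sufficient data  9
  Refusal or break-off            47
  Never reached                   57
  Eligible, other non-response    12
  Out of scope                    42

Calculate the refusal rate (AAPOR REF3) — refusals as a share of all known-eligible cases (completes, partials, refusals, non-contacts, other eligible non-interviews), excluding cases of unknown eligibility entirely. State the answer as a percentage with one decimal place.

24.0%

Numerator = 47
Denominator = 71 + 9 + 47 + 57 + 12 = 196
REF3 = 47 / 196 = 0.2398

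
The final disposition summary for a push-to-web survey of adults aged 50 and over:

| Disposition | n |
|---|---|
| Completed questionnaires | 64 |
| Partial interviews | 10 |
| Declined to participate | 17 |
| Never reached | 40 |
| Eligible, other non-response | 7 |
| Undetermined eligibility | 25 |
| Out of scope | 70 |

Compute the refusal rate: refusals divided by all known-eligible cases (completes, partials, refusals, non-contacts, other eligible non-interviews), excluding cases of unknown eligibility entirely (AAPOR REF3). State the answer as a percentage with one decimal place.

Num → 17
Base → 64 + 10 + 17 + 40 + 7 = 138
REF3 = 17 / 138 = 0.1232

12.3%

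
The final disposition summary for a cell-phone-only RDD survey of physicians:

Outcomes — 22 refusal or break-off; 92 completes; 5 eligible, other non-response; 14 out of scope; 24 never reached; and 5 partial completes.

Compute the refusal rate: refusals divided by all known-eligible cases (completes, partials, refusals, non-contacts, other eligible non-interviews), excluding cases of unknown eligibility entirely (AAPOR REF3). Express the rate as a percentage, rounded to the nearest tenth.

Num = 22
Base = 92 + 5 + 22 + 24 + 5 = 148
REF3 = 22 / 148 = 0.1486

14.9%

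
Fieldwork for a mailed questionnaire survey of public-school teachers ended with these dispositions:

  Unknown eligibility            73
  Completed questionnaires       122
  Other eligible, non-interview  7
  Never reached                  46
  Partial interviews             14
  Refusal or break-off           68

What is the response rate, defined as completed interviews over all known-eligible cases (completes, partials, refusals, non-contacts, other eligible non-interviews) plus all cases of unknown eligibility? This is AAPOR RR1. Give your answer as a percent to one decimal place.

37.0%

Num → 122
Base → 122 + 14 + 68 + 46 + 7 + 73 = 330
RR1 = 122 / 330 = 0.3697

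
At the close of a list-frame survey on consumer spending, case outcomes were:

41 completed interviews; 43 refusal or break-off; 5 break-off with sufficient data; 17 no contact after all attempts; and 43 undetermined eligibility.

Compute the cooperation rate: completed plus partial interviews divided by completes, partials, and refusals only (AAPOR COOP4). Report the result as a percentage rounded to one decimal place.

51.7%

Num: 41 + 5 = 46
Denom: 41 + 5 + 43 = 89
COOP4 = 46 / 89 = 0.5169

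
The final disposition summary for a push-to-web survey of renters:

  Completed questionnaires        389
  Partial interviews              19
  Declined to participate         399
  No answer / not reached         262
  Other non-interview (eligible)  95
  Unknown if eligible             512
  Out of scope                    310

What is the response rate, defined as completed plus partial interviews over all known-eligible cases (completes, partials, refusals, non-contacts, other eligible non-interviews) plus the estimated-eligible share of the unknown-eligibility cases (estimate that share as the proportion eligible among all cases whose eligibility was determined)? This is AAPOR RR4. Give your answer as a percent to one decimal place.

26.0%

Numerator: 389 + 19 = 408
Eligible (known): 389 + 19 + 399 + 262 + 95 = 1164
e = 1164 / (1164 + 310) = 1164 / 1474 = 0.7897
Eligible share of unknowns: 0.7897 × 512 = 404.33
Base: 1164 + 404.33 = 1568.33
RR4 = 408 / 1568.33 = 0.2601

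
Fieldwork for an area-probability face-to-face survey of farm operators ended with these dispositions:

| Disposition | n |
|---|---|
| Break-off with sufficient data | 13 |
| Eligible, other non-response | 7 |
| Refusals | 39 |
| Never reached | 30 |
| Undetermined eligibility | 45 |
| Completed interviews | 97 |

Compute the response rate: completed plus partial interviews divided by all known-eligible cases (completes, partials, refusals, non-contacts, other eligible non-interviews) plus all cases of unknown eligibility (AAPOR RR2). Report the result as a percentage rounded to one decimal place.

47.6%

Num = 97 + 13 = 110
Denominator = 97 + 13 + 39 + 30 + 7 + 45 = 231
RR2 = 110 / 231 = 0.4762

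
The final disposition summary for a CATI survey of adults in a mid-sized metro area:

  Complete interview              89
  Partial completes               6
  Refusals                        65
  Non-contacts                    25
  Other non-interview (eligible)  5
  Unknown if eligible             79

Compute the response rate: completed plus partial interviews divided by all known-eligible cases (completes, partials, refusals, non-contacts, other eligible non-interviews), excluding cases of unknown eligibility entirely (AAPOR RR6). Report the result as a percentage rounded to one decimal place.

50.0%

Numerator → 89 + 6 = 95
Denom → 89 + 6 + 65 + 25 + 5 = 190
RR6 = 95 / 190 = 0.5000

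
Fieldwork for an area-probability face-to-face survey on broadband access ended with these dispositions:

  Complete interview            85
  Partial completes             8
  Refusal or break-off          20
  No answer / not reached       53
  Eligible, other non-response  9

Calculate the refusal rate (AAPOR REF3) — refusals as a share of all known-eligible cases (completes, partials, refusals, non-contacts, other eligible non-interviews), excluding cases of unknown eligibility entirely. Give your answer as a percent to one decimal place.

Num → 20
Denominator → 85 + 8 + 20 + 53 + 9 = 175
REF3 = 20 / 175 = 0.1143

11.4%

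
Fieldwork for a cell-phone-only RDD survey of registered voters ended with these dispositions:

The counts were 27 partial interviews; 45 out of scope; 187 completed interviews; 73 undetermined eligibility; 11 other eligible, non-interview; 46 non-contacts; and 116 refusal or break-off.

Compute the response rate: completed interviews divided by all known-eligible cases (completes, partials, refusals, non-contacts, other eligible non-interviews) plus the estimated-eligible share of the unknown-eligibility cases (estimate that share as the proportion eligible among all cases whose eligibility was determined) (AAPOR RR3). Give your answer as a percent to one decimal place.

Top: 187
Eligible (known): 187 + 27 + 116 + 46 + 11 = 387
e = 387 / (387 + 45) = 387 / 432 = 0.8958
e × U: 0.8958 × 73 = 65.39
Base: 387 + 65.39 = 452.39
RR3 = 187 / 452.39 = 0.4134

41.3%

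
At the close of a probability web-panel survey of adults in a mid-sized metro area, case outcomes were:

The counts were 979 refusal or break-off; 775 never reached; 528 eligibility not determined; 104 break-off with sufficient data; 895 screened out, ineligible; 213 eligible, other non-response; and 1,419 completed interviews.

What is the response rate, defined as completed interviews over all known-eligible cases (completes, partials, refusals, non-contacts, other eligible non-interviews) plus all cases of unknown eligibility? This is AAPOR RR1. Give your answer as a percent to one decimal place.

35.3%

Numerator: 1419
Denominator: 1419 + 104 + 979 + 775 + 213 + 528 = 4018
RR1 = 1419 / 4018 = 0.3532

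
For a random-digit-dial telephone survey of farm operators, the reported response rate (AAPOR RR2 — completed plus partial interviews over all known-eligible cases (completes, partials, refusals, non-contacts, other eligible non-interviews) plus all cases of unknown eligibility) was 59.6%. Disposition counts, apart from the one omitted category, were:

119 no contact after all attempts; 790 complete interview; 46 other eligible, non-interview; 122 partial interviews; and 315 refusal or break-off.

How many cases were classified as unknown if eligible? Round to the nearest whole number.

Numerator = 790 + 122 = 912
RR2 = 912 / D = 0.596
D = 912 / 0.596 = 1530.2
Other denominator terms total 1392
unknown if eligible = 1530.2 − 1392 ≈ 138

138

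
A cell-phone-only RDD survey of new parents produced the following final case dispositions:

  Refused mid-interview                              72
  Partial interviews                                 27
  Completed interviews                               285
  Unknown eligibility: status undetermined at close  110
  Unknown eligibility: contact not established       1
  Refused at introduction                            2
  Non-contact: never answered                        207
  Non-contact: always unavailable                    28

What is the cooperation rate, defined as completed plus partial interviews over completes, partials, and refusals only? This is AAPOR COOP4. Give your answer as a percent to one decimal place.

80.8%

Refused = 2 + 72 = 74
Never reached = 207 + 28 = 235
Undetermined eligibility = 1 + 110 = 111
Numerator: 285 + 27 = 312
Denominator: 285 + 27 + 74 = 386
COOP4 = 312 / 386 = 0.8083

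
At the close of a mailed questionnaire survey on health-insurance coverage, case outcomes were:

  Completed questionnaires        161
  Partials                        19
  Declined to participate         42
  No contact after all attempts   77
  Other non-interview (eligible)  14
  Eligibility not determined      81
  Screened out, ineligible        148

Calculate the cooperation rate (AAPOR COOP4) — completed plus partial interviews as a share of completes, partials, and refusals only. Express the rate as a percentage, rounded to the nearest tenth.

Num = 161 + 19 = 180
Denominator = 161 + 19 + 42 = 222
COOP4 = 180 / 222 = 0.8108

81.1%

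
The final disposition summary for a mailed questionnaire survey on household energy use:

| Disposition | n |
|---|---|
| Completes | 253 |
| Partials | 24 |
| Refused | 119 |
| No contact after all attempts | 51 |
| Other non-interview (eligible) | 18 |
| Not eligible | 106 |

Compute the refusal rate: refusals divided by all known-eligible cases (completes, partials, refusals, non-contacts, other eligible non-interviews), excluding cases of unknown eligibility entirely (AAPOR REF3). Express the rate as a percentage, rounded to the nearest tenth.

25.6%

Top → 119
Base → 253 + 24 + 119 + 51 + 18 = 465
REF3 = 119 / 465 = 0.2559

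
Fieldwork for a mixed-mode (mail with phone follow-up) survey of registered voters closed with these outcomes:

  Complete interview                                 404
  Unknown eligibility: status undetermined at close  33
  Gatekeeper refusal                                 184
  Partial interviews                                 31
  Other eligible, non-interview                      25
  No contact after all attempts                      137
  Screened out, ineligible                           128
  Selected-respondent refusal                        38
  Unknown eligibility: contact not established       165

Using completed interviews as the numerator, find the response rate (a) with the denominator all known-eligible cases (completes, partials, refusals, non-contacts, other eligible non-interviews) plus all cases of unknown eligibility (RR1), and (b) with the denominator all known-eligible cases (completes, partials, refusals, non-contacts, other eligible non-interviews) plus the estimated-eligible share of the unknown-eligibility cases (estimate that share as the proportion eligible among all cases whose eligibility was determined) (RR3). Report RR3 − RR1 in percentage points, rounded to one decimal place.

Refusals = 184 + 38 = 222
Undetermined eligibility = 165 + 33 = 198
Numerator: 404
Base: 404 + 31 + 222 + 137 + 25 + 198 = 1017
RR1 = 404 / 1017 = 0.3972
Known eligible: 404 + 31 + 222 + 137 + 25 = 819
e = 819 / (819 + 128) = 819 / 947 = 0.8648
e × U: 0.8648 × 198 = 171.23
Base: 819 + 171.23 = 990.23
RR3 = 404 / 990.23 = 0.4080
Difference = 40.80 − 39.72 = 1.08 percentage points

1.1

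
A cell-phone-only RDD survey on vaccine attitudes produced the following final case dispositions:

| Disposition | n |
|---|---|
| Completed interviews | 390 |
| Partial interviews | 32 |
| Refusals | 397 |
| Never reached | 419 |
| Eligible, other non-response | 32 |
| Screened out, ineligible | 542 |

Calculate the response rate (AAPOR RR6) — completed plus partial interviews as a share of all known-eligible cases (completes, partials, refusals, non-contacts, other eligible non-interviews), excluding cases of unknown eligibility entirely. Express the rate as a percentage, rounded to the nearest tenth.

33.2%

Top = 390 + 32 = 422
Denominator = 390 + 32 + 397 + 419 + 32 = 1270
RR6 = 422 / 1270 = 0.3323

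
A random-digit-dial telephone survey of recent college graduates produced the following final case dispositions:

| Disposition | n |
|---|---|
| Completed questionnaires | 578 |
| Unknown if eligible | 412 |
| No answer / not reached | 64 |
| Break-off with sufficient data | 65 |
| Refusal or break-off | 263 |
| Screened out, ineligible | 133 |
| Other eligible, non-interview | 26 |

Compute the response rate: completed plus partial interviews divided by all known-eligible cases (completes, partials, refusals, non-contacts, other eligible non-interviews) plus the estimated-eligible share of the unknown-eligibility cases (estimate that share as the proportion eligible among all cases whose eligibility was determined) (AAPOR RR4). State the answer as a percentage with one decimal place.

Numerator → 578 + 65 = 643
Determined eligible → 578 + 65 + 263 + 64 + 26 = 996
e = 996 / (996 + 133) = 996 / 1129 = 0.8822
e × U → 0.8822 × 412 = 363.47
Base → 996 + 363.47 = 1359.47
RR4 = 643 / 1359.47 = 0.4730

47.3%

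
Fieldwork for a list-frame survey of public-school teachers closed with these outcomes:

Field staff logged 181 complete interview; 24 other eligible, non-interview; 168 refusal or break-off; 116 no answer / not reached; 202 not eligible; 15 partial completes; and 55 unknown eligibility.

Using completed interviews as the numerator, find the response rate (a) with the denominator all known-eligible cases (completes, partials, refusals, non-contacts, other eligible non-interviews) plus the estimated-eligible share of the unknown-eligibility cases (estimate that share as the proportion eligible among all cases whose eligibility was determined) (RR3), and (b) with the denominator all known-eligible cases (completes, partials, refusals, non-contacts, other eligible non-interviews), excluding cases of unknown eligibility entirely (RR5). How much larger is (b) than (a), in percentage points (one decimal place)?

Top → 181
Eligible (known) → 181 + 15 + 168 + 116 + 24 = 504
e = 504 / (504 + 202) = 504 / 706 = 0.7139
Estimated eligible among unknowns → 0.7139 × 55 = 39.26
Base → 504 + 39.26 = 543.26
RR3 = 181 / 543.26 = 0.3332
Base → 181 + 15 + 168 + 116 + 24 = 504
RR5 = 181 / 504 = 0.3591
Difference = 35.91 − 33.32 = 2.59 percentage points

2.6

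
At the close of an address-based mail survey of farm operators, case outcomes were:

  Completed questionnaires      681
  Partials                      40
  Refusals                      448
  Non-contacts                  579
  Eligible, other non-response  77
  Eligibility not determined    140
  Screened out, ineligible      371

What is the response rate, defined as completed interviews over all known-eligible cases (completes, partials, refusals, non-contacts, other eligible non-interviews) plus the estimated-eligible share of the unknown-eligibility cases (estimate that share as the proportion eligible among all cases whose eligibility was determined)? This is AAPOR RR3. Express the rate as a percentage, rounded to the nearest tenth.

35.1%

Top → 681
Known eligible → 681 + 40 + 448 + 579 + 77 = 1825
e = 1825 / (1825 + 371) = 1825 / 2196 = 0.8311
Estimated eligible among unknowns → 0.8311 × 140 = 116.35
Base → 1825 + 116.35 = 1941.35
RR3 = 681 / 1941.35 = 0.3508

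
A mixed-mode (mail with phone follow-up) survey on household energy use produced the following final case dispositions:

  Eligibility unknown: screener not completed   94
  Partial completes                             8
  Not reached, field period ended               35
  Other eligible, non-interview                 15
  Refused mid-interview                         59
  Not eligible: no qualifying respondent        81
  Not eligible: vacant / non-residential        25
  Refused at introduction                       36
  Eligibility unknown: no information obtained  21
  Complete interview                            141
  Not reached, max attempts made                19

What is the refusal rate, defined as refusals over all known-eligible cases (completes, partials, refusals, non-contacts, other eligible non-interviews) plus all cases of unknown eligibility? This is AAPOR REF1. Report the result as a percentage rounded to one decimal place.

22.2%

Refusals = 36 + 59 = 95
No contact after all attempts = 35 + 19 = 54
Undetermined eligibility = 94 + 21 = 115
Not eligible = 81 + 25 = 106
Top = 95
Base = 141 + 8 + 95 + 54 + 15 + 115 = 428
REF1 = 95 / 428 = 0.2220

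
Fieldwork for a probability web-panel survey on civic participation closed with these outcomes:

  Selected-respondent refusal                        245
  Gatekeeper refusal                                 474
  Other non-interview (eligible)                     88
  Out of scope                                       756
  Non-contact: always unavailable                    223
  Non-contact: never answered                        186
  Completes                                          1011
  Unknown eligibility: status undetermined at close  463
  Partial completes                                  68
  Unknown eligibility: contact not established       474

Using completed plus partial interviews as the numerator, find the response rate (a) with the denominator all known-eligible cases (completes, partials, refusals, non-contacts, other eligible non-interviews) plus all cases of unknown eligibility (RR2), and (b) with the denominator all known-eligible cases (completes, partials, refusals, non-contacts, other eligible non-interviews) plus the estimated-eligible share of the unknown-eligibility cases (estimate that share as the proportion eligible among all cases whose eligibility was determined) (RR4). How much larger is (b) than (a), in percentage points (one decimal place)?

2.6

Refused = 474 + 245 = 719
Never reached = 186 + 223 = 409
Eligibility not determined = 474 + 463 = 937
Num → 1011 + 68 = 1079
Denominator → 1011 + 68 + 719 + 409 + 88 + 937 = 3232
RR2 = 1079 / 3232 = 0.3338
Known eligible → 1011 + 68 + 719 + 409 + 88 = 2295
e = 2295 / (2295 + 756) = 2295 / 3051 = 0.7522
Eligible share of unknowns → 0.7522 × 937 = 704.81
Denominator → 2295 + 704.81 = 2999.81
RR4 = 1079 / 2999.81 = 0.3597
Difference = 35.97 − 33.38 = 2.59 percentage points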